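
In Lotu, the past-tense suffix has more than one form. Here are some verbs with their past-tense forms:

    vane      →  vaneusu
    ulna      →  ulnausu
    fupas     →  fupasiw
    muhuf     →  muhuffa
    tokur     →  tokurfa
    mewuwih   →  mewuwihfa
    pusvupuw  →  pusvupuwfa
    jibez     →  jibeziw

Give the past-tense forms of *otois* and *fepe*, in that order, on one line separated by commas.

otoisiw, fepeusu

The alternation tracks the final sound of the stem — -iw when the stem ends in a sibilant (*fupas*, *jibez*); -fa when the stem ends in a non-sibilant consonant (*muhuf*, *tokur*, *mewuwih*, *pusvupuw*); -usu when the stem ends in a vowel (*vane*, *ulna*).
Since the final sound of *otois* is /s/ (a sibilant), it takes -iw, giving *otoisiw*.
*fepe* — final sound /e/ (a vowel) → -usu → *fepeusu*.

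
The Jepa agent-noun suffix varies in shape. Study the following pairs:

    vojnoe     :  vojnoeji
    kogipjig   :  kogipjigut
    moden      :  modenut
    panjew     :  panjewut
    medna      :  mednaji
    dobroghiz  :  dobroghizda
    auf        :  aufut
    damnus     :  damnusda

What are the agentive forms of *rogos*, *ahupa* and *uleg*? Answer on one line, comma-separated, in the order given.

The pattern is sibilance of the final sound: -da when the stem ends in a sibilant (*dobroghiz*, *damnus*); -ut when the stem ends in a non-sibilant consonant (*kogipjig*, *moden*, *panjew*, *auf*); -ji when the stem ends in a vowel (*vojnoe*, *medna*).
*rogos* — final sound /s/ (a sibilant) → -da → *rogosda*.
*ahupa*: final sound = /a/, a vowel → -ji → *ahupaji*.
Since the final sound of *uleg* is /g/ (a non-sibilant consonant), it takes -ut, giving *ulegut*.

rogosda, ahupaji, ulegut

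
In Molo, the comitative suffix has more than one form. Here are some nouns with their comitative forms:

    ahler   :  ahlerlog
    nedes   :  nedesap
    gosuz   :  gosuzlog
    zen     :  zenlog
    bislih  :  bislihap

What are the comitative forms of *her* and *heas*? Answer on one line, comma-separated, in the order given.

herlog, heasap

The suffix is conditioned by the final consonant: -ap when the stem ends in a voiceless consonant (*nedes*, *bislih*); -log when the stem ends in a voiced consonant (*ahler*, *gosuz*, *zen*).
Since the final consonant of *her* is /r/ (voiced), it takes -log, giving *herlog*.
The final consonant of *heas* is /s/, which is voiceless, so the suffix is -ap, giving *heasap*.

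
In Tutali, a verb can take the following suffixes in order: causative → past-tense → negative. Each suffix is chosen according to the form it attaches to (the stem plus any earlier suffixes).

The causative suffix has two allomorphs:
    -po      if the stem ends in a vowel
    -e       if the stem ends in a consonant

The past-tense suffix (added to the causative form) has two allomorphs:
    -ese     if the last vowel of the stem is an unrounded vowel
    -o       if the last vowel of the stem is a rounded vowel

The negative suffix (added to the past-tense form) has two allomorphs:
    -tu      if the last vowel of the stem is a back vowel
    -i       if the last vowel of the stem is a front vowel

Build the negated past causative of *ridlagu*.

ridlagupootu

*ridlagu*: final sound = /u/, a vowel → -po → *ridlagupo*.
The causative form *ridlagupo*: last vowel = /o/, a rounded vowel → -o → *ridlagupoo*.
The past-tense form *ridlagupoo*: last vowel = /o/, a back vowel → -tu → *ridlagupootu*.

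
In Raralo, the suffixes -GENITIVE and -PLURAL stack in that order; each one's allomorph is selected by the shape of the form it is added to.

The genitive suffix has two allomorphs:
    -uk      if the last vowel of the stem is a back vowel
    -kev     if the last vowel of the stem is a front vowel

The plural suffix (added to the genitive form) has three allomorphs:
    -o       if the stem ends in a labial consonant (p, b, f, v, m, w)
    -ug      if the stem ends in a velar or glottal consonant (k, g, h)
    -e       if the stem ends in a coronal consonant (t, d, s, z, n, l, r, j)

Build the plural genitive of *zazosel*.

The last vowel of *zazosel* is /e/, which is a front vowel, so the genitive suffix is -kev, giving *zazoselkev*.
The final consonant of the genitive form *zazoselkev* is /v/, which is labial, so the plural suffix is -o, giving *zazoselkevo*.

zazoselkevo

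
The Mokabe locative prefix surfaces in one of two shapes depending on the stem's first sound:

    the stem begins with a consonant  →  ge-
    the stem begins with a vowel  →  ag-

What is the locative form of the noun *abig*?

The first sound of *abig* is /a/, which is a vowel, so the prefix is ag-, giving *agabig*.

agabig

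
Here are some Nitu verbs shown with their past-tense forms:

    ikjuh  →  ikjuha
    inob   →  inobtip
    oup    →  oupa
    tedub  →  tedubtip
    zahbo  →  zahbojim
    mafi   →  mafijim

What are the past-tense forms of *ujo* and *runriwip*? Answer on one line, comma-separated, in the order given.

ujojim, runriwipa

Looking at the final sound of each stem: -a when the stem ends in a voiceless consonant (*ikjuh*, *oup*); -tip when the stem ends in a voiced consonant (*inob*, *tedub*); -jim when the stem ends in a vowel (*zahbo*, *mafi*).
*ujo*: final sound = /o/, a vowel → -jim → *ujojim*.
*runriwip*: final sound = /p/, a voiceless consonant → -a → *runriwipa*.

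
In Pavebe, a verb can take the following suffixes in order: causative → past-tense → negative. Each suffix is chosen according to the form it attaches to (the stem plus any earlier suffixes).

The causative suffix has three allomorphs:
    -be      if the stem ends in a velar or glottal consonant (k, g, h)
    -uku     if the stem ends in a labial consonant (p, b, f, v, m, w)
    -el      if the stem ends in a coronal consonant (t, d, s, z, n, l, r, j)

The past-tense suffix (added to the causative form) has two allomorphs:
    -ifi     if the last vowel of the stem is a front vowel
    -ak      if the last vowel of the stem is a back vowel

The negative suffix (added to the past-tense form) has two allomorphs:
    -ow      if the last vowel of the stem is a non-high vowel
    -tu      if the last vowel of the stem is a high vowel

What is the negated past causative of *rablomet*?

rablometelifitu

Since the final consonant of *rablomet* is /t/ (coronal), it takes -el, giving *rablometel*.
Since the last vowel of the causative form *rablometel* is /e/ (a front vowel), it takes -ifi, giving *rablometelifi*.
The past-tense form *rablometelifi* — last vowel /i/ (a high vowel) → -tu → *rablometelifitu*.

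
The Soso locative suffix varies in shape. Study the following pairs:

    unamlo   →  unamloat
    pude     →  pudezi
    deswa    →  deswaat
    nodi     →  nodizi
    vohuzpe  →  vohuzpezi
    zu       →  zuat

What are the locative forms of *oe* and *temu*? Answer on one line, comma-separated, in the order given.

Looking at the last vowel of each stem: -zi when the last vowel of the stem is a front vowel (*pude*, *nodi*, *vohuzpe*); -at when the last vowel of the stem is a back vowel (*unamlo*, *deswa*, *zu*).
Since the last vowel of *oe* is /e/ (a front vowel), it takes -zi, giving *oezi*.
Since the last vowel of *temu* is /u/ (a back vowel), it takes -at, giving *temuat*.

oezi, temuat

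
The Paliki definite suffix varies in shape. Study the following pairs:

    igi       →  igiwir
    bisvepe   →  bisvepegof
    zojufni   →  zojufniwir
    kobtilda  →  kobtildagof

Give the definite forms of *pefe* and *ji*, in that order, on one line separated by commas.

Looking at the last vowel of each stem: -wir when the last vowel of the stem is a high vowel (*igi*, *zojufni*); -gof when the last vowel of the stem is a non-high vowel (*bisvepe*, *kobtilda*).
*pefe*: last vowel = /e/, a non-high vowel → -gof → *pefegof*.
*ji*: last vowel = /i/, a high vowel → -wir → *jiwir*.

pefegof, jiwir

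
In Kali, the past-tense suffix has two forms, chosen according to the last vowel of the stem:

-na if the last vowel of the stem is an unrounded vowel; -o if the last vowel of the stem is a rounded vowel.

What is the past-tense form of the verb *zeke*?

zekena

*zeke*: last vowel = /e/, an unrounded vowel → -na → *zekena*.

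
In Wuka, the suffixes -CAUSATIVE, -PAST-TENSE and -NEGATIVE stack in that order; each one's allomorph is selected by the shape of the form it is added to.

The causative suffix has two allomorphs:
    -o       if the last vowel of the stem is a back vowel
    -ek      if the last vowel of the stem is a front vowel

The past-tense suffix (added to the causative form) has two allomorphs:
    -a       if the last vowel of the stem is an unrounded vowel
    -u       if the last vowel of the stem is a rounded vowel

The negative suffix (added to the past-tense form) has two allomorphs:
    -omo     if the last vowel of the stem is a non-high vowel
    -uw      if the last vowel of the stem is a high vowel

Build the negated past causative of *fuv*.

The last vowel of *fuv* is /u/, which is a back vowel, so the causative suffix is -o, giving *fuvo*.
The last vowel of the causative form *fuvo* is /o/, which is a rounded vowel, so the past-tense suffix is -u, giving *fuvou*.
The past-tense form *fuvou*: last vowel = /u/, a high vowel → -uw → *fuvouuw*.

fuvouuw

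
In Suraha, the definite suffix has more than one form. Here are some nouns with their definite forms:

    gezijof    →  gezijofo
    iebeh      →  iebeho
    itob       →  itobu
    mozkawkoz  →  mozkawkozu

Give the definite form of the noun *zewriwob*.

The suffix is conditioned by the final consonant: -o when the stem ends in a voiceless consonant (*gezijof*, *iebeh*); -u when the stem ends in a voiced consonant (*itob*, *mozkawkoz*).
Since the final consonant of *zewriwob* is /b/ (voiced), it takes -u, giving *zewriwobu*.

zewriwobu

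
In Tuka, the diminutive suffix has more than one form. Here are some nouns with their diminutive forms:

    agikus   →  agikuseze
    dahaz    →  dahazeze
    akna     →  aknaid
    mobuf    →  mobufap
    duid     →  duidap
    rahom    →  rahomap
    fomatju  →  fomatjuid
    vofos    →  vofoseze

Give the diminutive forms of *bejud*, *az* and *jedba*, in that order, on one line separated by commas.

bejudap, azeze, jedbaid

Looking at the final sound of each stem: -eze when the stem ends in a sibilant (*agikus*, *dahaz*, *vofos*); -ap when the stem ends in a non-sibilant consonant (*mobuf*, *duid*, *rahom*); -id when the stem ends in a vowel (*akna*, *fomatju*).
*bejud* — final sound /d/ (a non-sibilant consonant) → -ap → *bejudap*.
Since the final sound of *az* is /z/ (a sibilant), it takes -eze, giving *azeze*.
Since the final sound of *jedba* is /a/ (a vowel), it takes -id, giving *jedbaid*.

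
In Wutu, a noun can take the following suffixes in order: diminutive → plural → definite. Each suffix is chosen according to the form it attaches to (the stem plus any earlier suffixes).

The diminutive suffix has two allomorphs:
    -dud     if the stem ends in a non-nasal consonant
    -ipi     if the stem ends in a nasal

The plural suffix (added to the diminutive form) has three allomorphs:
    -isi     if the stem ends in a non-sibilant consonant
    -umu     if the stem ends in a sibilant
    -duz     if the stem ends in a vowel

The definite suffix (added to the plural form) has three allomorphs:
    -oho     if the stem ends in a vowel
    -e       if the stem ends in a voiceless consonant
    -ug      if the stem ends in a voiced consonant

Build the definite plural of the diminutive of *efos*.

Since the final consonant of *efos* is /s/ (non-nasal), it takes -dud, giving *efosdud*.
The final sound of the diminutive form *efosdud* is /d/, which is a non-sibilant consonant, so the plural suffix is -isi, giving *efosdudisi*.
Since the final sound of the plural form *efosdudisi* is /i/ (a vowel), it takes -oho, giving *efosdudisioho*.

efosdudisioho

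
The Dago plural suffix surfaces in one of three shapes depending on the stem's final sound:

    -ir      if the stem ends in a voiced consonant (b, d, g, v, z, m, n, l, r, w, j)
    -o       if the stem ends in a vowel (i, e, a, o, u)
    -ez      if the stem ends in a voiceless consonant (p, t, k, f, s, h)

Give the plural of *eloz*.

Since the final sound of *eloz* is /z/ (a voiced consonant), it takes -ir, giving *elozir*.

elozir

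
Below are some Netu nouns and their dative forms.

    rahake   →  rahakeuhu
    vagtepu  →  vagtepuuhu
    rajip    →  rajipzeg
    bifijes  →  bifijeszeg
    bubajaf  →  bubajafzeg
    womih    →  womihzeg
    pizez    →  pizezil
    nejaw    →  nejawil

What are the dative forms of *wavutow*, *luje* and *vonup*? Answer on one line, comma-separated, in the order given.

The pattern is voicing of the final sound: -zeg when the stem ends in a voiceless consonant (*rajip*, *bifijes*, *bubajaf*, *womih*); -il when the stem ends in a voiced consonant (*pizez*, *nejaw*); -uhu when the stem ends in a vowel (*rahake*, *vagtepu*).
Since the final sound of *wavutow* is /w/ (a voiced consonant), it takes -il, giving *wavutowil*.
*luje*: final sound = /e/, a vowel → -uhu → *lujeuhu*.
The final sound of *vonup* is /p/, which is a voiceless consonant, so the suffix is -zeg, giving *vonupzeg*.

wavutowil, lujeuhu, vonupzeg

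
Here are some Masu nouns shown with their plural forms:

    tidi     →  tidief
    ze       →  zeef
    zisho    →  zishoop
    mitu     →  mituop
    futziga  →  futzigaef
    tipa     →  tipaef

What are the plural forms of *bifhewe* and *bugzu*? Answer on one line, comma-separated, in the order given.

Looking at the last vowel of each stem: -op when the last vowel of the stem is a rounded vowel (*zisho*, *mitu*); -ef when the last vowel of the stem is an unrounded vowel (*tidi*, *ze*, *futziga*, *tipa*).
The last vowel of *bifhewe* is /e/, which is an unrounded vowel, so the suffix is -ef, giving *bifheweef*.
Since the last vowel of *bugzu* is /u/ (a rounded vowel), it takes -op, giving *bugzuop*.

bifheweef, bugzuop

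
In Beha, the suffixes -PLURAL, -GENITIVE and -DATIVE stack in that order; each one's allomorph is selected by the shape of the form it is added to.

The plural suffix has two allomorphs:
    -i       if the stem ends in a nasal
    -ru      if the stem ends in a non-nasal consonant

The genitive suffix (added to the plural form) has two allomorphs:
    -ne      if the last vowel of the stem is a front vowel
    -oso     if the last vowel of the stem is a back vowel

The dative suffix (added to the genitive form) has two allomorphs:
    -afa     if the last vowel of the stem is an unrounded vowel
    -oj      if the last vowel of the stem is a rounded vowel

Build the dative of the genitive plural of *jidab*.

The final consonant of *jidab* is /b/, which is non-nasal, so the plural suffix is -ru, giving *jidabru*.
The plural form *jidabru*: last vowel = /u/, a back vowel → -oso → *jidabruoso*.
Since the last vowel of the genitive form *jidabruoso* is /o/ (a rounded vowel), it takes -oj, giving *jidabruosooj*.

jidabruosooj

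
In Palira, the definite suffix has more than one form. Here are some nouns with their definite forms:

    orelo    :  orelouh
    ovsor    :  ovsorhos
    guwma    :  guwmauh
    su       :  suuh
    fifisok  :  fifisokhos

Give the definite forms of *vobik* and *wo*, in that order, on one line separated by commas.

The alternation tracks the final sound of the stem — -hos when the stem ends in a consonant (*ovsor*, *fifisok*); -uh when the stem ends in a vowel (*orelo*, *guwma*, *su*).
The final sound of *vobik* is /k/, which is a consonant, so the suffix is -hos, giving *vobikhos*.
*wo*: final sound = /o/, a vowel → -uh → *wouh*.

vobikhos, wouh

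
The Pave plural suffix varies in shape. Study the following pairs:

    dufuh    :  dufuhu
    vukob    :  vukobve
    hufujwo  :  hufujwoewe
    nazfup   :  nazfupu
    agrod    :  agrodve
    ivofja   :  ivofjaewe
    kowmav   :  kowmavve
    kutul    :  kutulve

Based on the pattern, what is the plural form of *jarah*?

Looking at the final sound of each stem: -u when the stem ends in a voiceless consonant (*dufuh*, *nazfup*); -ve when the stem ends in a voiced consonant (*vukob*, *agrod*, *kowmav*, *kutul*); -ewe when the stem ends in a vowel (*hufujwo*, *ivofja*).
Since the final sound of *jarah* is /h/ (a voiceless consonant), it takes -u, giving *jarahu*.

jarahu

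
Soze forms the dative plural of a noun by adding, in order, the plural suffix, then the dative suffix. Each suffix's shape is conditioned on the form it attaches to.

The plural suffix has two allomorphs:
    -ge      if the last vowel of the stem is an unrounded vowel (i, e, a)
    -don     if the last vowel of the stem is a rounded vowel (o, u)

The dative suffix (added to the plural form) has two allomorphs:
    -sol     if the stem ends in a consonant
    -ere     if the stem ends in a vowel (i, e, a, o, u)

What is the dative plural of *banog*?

banogdonsol

*banog*: last vowel = /o/, a rounded vowel → -don → *banogdon*.
The plural form *banogdon*: final sound = /n/, a consonant → -sol → *banogdonsol*.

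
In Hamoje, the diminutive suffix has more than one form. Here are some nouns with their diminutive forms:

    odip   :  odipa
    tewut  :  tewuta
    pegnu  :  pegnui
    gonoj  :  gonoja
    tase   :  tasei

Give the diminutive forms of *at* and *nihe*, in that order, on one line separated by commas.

ata, nihei

The alternation tracks the final sound of the stem — -a when the stem ends in a consonant (*odip*, *tewut*, *gonoj*); -i when the stem ends in a vowel (*pegnu*, *tase*).
*at* — final sound /t/ (a consonant) → -a → *ata*.
*nihe*: final sound = /e/, a vowel → -i → *nihei*.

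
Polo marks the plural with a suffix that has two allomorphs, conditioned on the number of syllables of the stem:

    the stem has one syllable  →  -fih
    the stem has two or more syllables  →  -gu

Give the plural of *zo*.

zofih

*zo* (one syllable) → -fih → *zofih*.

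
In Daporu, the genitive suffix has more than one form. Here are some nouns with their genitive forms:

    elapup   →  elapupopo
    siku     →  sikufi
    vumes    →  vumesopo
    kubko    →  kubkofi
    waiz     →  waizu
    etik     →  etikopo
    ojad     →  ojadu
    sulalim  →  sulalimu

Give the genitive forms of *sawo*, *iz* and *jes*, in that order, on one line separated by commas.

sawofi, izu, jesopo

The suffix is conditioned by the final sound: -opo when the stem ends in a voiceless consonant (*elapup*, *vumes*, *etik*); -u when the stem ends in a voiced consonant (*waiz*, *ojad*, *sulalim*); -fi when the stem ends in a vowel (*siku*, *kubko*).
*sawo* — final sound /o/ (a vowel) → -fi → *sawofi*.
Since the final sound of *iz* is /z/ (a voiced consonant), it takes -u, giving *izu*.
*jes* — final sound /s/ (a voiceless consonant) → -opo → *jesopo*.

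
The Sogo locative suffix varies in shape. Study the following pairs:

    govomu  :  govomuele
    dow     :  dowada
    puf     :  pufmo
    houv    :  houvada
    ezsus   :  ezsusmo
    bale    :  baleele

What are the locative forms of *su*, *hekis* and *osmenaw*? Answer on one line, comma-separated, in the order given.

suele, hekismo, osmenawada

The pattern is voicing of the final sound: -mo when the stem ends in a voiceless consonant (*puf*, *ezsus*); -ada when the stem ends in a voiced consonant (*dow*, *houv*); -ele when the stem ends in a vowel (*govomu*, *bale*).
*su*: final sound = /u/, a vowel → -ele → *suele*.
Since the final sound of *hekis* is /s/ (a voiceless consonant), it takes -mo, giving *hekismo*.
*osmenaw*: final sound = /w/, a voiced consonant → -ada → *osmenawada*.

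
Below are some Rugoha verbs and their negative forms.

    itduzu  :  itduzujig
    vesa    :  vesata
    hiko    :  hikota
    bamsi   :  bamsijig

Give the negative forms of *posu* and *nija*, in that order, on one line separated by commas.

posujig, nijata

The alternation tracks the last vowel of the stem — -jig when the last vowel of the stem is a high vowel (*itduzu*, *bamsi*); -ta when the last vowel of the stem is a non-high vowel (*vesa*, *hiko*).
Since the last vowel of *posu* is /u/ (a high vowel), it takes -jig, giving *posujig*.
*nija*: last vowel = /a/, a non-high vowel → -ta → *nijata*.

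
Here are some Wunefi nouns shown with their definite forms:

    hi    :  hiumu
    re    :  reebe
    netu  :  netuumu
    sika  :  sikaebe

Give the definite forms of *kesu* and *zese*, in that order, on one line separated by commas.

kesuumu, zeseebe

The pattern is height harmony: -umu when the last vowel of the stem is a high vowel (*hi*, *netu*); -ebe when the last vowel of the stem is a non-high vowel (*re*, *sika*).
*kesu* — last vowel /u/ (a high vowel) → -umu → *kesuumu*.
*zese*: last vowel = /e/, a non-high vowel → -ebe → *zeseebe*.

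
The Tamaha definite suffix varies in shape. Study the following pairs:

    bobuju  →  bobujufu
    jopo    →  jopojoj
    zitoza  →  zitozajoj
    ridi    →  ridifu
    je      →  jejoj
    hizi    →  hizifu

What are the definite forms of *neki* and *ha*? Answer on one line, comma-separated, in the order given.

The pattern is height harmony: -fu when the last vowel of the stem is a high vowel (*bobuju*, *ridi*, *hizi*); -joj when the last vowel of the stem is a non-high vowel (*jopo*, *zitoza*, *je*).
*neki* — last vowel /i/ (a high vowel) → -fu → *nekifu*.
Since the last vowel of *ha* is /a/ (a non-high vowel), it takes -joj, giving *hajoj*.

nekifu, hajoj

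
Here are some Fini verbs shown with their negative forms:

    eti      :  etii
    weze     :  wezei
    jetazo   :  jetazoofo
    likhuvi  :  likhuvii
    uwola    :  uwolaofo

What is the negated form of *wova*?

The pattern is front/back vowel harmony: -i when the last vowel of the stem is a front vowel (*eti*, *weze*, *likhuvi*); -ofo when the last vowel of the stem is a back vowel (*jetazo*, *uwola*).
*wova*: last vowel = /a/, a back vowel → -ofo → *wovaofo*.

wovaofo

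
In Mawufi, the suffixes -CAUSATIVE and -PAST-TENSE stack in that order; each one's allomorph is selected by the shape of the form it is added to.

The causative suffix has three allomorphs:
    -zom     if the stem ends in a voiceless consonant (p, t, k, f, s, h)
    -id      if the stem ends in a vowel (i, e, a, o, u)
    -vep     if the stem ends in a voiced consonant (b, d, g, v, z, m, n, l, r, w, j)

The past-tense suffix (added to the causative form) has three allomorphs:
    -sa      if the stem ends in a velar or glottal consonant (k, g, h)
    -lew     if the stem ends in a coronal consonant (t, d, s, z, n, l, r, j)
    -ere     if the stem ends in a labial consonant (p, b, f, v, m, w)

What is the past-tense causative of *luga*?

lugaidlew

*luga*: final sound = /a/, a vowel → -id → *lugaid*.
Since the final consonant of the causative form *lugaid* is /d/ (coronal), it takes -lew, giving *lugaidlew*.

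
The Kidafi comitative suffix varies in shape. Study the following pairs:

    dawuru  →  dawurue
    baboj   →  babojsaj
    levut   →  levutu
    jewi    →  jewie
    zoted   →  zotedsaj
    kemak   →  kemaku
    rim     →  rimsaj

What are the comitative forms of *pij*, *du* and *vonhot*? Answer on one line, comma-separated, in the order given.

The pattern is voicing of the final sound: -u when the stem ends in a voiceless consonant (*levut*, *kemak*); -saj when the stem ends in a voiced consonant (*baboj*, *zoted*, *rim*); -e when the stem ends in a vowel (*dawuru*, *jewi*).
*pij*: final sound = /j/, a voiced consonant → -saj → *pijsaj*.
The final sound of *du* is /u/, which is a vowel, so the suffix is -e, giving *due*.
The final sound of *vonhot* is /t/, which is a voiceless consonant, so the suffix is -u, giving *vonhotu*.

pijsaj, due, vonhotu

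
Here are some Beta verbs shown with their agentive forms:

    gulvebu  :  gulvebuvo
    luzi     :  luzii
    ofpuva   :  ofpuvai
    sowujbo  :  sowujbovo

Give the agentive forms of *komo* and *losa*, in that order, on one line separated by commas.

The pattern is rounding harmony: -vo when the last vowel of the stem is a rounded vowel (*gulvebu*, *sowujbo*); -i when the last vowel of the stem is an unrounded vowel (*luzi*, *ofpuva*).
The last vowel of *komo* is /o/, which is a rounded vowel, so the suffix is -vo, giving *komovo*.
*losa* — last vowel /a/ (an unrounded vowel) → -i → *losai*.

komovo, losai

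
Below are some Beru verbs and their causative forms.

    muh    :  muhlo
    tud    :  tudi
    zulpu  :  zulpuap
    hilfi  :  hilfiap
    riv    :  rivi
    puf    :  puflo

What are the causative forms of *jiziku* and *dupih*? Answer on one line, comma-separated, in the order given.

The alternation tracks the final sound of the stem — -lo when the stem ends in a voiceless consonant (*muh*, *puf*); -i when the stem ends in a voiced consonant (*tud*, *riv*); -ap when the stem ends in a vowel (*zulpu*, *hilfi*).
*jiziku* — final sound /u/ (a vowel) → -ap → *jizikuap*.
The final sound of *dupih* is /h/, which is a voiceless consonant, so the suffix is -lo, giving *dupihlo*.

jizikuap, dupihlo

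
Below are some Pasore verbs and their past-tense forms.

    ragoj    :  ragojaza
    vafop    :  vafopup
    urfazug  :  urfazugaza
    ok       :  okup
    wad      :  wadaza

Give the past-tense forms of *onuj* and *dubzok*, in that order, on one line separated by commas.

onujaza, dubzokup

The pattern is voicing of the final consonant: -up when the stem ends in a voiceless consonant (*vafop*, *ok*); -aza when the stem ends in a voiced consonant (*ragoj*, *urfazug*, *wad*).
*onuj*: final consonant = /j/, voiced → -aza → *onujaza*.
*dubzok*: final consonant = /k/, voiceless → -up → *dubzokup*.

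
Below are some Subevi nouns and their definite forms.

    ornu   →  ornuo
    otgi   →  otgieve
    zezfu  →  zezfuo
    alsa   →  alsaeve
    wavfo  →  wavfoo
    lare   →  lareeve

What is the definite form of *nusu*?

nusuo

The alternation tracks the last vowel of the stem — -o when the last vowel of the stem is a rounded vowel (*ornu*, *zezfu*, *wavfo*); -eve when the last vowel of the stem is an unrounded vowel (*otgi*, *alsa*, *lare*).
*nusu*: last vowel = /u/, a rounded vowel → -o → *nusuo*.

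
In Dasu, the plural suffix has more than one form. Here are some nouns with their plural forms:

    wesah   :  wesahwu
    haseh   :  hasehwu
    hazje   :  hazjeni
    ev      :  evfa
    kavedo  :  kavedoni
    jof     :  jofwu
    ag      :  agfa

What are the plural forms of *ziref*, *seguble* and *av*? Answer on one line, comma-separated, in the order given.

zirefwu, segubleni, avfa

Looking at the final sound of each stem: -wu when the stem ends in a voiceless consonant (*wesah*, *haseh*, *jof*); -fa when the stem ends in a voiced consonant (*ev*, *ag*); -ni when the stem ends in a vowel (*hazje*, *kavedo*).
Since the final sound of *ziref* is /f/ (a voiceless consonant), it takes -wu, giving *zirefwu*.
*seguble* — final sound /e/ (a vowel) → -ni → *segubleni*.
Since the final sound of *av* is /v/ (a voiced consonant), it takes -fa, giving *avfa*.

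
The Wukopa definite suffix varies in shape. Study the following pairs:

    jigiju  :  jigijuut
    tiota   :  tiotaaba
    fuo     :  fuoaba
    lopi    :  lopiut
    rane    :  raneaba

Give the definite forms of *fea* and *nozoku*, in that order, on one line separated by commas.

feaaba, nozokuut

The alternation tracks the last vowel of the stem — -ut when the last vowel of the stem is a high vowel (*jigiju*, *lopi*); -aba when the last vowel of the stem is a non-high vowel (*tiota*, *fuo*, *rane*).
*fea* — last vowel /a/ (a non-high vowel) → -aba → *feaaba*.
*nozoku* — last vowel /u/ (a high vowel) → -ut → *nozokuut*.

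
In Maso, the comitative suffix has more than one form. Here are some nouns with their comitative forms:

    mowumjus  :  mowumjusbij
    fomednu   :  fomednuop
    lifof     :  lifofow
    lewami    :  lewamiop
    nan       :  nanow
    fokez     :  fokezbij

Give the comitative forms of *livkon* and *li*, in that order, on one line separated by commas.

The alternation tracks the final sound of the stem — -bij when the stem ends in a sibilant (*mowumjus*, *fokez*); -ow when the stem ends in a non-sibilant consonant (*lifof*, *nan*); -op when the stem ends in a vowel (*fomednu*, *lewami*).
*livkon*: final sound = /n/, a non-sibilant consonant → -ow → *livkonow*.
The final sound of *li* is /i/, which is a vowel, so the suffix is -op, giving *liop*.

livkonow, liop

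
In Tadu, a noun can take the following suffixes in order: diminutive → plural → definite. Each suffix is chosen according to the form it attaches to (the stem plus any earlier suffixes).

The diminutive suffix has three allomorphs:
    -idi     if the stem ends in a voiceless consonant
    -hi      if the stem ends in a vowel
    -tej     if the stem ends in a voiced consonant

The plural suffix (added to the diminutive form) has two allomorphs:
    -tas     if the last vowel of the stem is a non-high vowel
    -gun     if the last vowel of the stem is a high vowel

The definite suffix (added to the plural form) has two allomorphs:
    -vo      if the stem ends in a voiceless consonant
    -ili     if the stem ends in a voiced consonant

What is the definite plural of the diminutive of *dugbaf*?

dugbafidigunili

*dugbaf*: final sound = /f/, a voiceless consonant → -idi → *dugbafidi*.
Since the last vowel of the diminutive form *dugbafidi* is /i/ (a high vowel), it takes -gun, giving *dugbafidigun*.
The plural form *dugbafidigun*: final consonant = /n/, voiced → -ili → *dugbafidigunili*.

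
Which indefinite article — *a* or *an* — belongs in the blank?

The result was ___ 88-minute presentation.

an

The indefinite article is chosen by the initial *sound* of the following word, not its spelling.
The number *88* is spoken "eighty-…", beginning with /ˈeɪti/ — a vowel sound.
So the article is *an*: The result was an 88-minute presentation.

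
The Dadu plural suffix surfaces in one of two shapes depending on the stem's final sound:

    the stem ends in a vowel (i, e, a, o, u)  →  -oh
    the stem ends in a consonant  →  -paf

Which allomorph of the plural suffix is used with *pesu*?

-oh

Since the final sound of *pesu* is /u/ (a vowel), it takes -oh.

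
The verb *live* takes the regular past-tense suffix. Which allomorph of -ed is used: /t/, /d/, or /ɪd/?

The stem *live* ends in a voiced sound other than /d/.
The -ed suffix is realized as /ɪd/ after /t, d/; as /t/ after other voiceless consonants; and as /d/ after other voiced sounds.
So -ed on *live* is pronounced /d/.

/d/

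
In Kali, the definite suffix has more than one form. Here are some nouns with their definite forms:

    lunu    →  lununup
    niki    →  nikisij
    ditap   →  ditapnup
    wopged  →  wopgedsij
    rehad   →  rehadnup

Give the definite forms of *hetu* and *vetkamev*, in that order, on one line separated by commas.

hetunup, vetkamevsij

Looking at the last vowel of each stem: -sij when the last vowel of the stem is a front vowel (*niki*, *wopged*); -nup when the last vowel of the stem is a back vowel (*lunu*, *ditap*, *rehad*).
The last vowel of *hetu* is /u/, which is a back vowel, so the suffix is -nup, giving *hetunup*.
*vetkamev* — last vowel /e/ (a front vowel) → -sij → *vetkamevsij*.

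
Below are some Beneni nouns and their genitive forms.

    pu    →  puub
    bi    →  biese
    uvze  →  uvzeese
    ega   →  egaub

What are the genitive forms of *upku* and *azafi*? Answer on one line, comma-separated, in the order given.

upkuub, azafiese

The alternation tracks the last vowel of the stem — -ese when the last vowel of the stem is a front vowel (*bi*, *uvze*); -ub when the last vowel of the stem is a back vowel (*pu*, *ega*).
The last vowel of *upku* is /u/, which is a back vowel, so the suffix is -ub, giving *upkuub*.
Since the last vowel of *azafi* is /i/ (a front vowel), it takes -ese, giving *azafiese*.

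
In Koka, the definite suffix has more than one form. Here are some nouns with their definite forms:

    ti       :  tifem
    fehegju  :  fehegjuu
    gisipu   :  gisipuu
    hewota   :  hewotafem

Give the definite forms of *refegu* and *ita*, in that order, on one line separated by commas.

Looking at the last vowel of each stem: -u when the last vowel of the stem is a rounded vowel (*fehegju*, *gisipu*); -fem when the last vowel of the stem is an unrounded vowel (*ti*, *hewota*).
The last vowel of *refegu* is /u/, which is a rounded vowel, so the suffix is -u, giving *refeguu*.
*ita* — last vowel /a/ (an unrounded vowel) → -fem → *itafem*.

refeguu, itafem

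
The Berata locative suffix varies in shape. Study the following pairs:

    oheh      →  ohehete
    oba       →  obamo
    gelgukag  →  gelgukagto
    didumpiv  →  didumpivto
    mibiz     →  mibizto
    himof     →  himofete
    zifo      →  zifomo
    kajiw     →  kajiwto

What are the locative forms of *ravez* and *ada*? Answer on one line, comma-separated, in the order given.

The suffix is conditioned by the final sound: -ete when the stem ends in a voiceless consonant (*oheh*, *himof*); -to when the stem ends in a voiced consonant (*gelgukag*, *didumpiv*, *mibiz*, *kajiw*); -mo when the stem ends in a vowel (*oba*, *zifo*).
*ravez*: final sound = /z/, a voiced consonant → -to → *ravezto*.
*ada*: final sound = /a/, a vowel → -mo → *adamo*.

ravezto, adamo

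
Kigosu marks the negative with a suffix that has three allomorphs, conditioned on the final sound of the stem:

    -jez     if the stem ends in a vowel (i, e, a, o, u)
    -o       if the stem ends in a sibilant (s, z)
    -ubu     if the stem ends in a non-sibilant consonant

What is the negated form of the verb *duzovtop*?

*duzovtop* — final sound /p/ (a non-sibilant consonant) → -ubu → *duzovtopubu*.

duzovtopubu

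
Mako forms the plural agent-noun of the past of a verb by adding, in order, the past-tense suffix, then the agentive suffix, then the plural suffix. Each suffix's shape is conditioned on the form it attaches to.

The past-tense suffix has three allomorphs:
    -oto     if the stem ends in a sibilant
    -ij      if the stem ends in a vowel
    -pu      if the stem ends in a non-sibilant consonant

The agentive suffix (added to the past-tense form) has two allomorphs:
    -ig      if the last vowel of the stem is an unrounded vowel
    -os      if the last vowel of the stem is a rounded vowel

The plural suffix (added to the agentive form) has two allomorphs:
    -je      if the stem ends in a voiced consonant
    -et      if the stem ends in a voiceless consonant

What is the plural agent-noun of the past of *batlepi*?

batlepiijigje

*batlepi* — final sound /i/ (a vowel) → -ij → *batlepiij*.
The past-tense form *batlepiij*: last vowel = /i/, an unrounded vowel → -ig → *batlepiijig*.
The agentive form *batlepiijig*: final consonant = /g/, voiced → -je → *batlepiijigje*.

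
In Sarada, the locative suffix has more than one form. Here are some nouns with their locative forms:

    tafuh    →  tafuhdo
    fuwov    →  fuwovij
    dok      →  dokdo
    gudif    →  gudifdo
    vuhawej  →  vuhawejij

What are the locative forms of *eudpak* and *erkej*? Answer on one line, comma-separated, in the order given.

The pattern is voicing of the final consonant: -do when the stem ends in a voiceless consonant (*tafuh*, *dok*, *gudif*); -ij when the stem ends in a voiced consonant (*fuwov*, *vuhawej*).
*eudpak*: final consonant = /k/, voiceless → -do → *eudpakdo*.
Since the final consonant of *erkej* is /j/ (voiced), it takes -ij, giving *erkejij*.

eudpakdo, erkejij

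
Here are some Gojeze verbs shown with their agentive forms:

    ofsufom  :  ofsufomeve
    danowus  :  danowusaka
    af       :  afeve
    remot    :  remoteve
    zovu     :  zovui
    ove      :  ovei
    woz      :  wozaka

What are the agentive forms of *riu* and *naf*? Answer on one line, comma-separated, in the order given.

Looking at the final sound of each stem: -aka when the stem ends in a sibilant (*danowus*, *woz*); -eve when the stem ends in a non-sibilant consonant (*ofsufom*, *af*, *remot*); -i when the stem ends in a vowel (*zovu*, *ove*).
*riu* — final sound /u/ (a vowel) → -i → *riui*.
*naf* — final sound /f/ (a non-sibilant consonant) → -eve → *nafeve*.

riui, nafeve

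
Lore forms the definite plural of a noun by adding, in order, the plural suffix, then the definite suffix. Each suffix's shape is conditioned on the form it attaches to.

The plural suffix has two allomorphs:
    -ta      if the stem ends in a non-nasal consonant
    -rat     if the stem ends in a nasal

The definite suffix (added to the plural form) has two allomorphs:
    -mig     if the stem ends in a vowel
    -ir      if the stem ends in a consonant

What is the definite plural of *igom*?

Since the final consonant of *igom* is /m/ (a nasal), it takes -rat, giving *igomrat*.
The plural form *igomrat*: final sound = /t/, a consonant → -ir → *igomratir*.

igomratir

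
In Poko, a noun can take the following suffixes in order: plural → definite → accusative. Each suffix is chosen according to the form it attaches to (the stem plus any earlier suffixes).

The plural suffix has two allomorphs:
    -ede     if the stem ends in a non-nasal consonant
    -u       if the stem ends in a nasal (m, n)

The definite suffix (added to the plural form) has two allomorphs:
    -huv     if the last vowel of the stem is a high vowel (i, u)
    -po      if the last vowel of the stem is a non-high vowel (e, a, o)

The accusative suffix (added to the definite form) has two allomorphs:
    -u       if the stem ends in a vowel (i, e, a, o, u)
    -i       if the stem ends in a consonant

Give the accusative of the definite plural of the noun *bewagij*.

Since the final consonant of *bewagij* is /j/ (non-nasal), it takes -ede, giving *bewagijede*.
The plural form *bewagijede* — last vowel /e/ (a non-high vowel) → -po → *bewagijedepo*.
The final sound of the definite form *bewagijedepo* is /o/, which is a vowel, so the accusative suffix is -u, giving *bewagijedepou*.

bewagijedepou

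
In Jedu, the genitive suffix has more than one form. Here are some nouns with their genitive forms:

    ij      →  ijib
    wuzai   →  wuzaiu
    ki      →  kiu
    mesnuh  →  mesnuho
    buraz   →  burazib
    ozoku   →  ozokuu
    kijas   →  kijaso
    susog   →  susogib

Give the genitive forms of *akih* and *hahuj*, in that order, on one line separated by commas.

akiho, hahujib

The alternation tracks the final sound of the stem — -o when the stem ends in a voiceless consonant (*mesnuh*, *kijas*); -ib when the stem ends in a voiced consonant (*ij*, *buraz*, *susog*); -u when the stem ends in a vowel (*wuzai*, *ki*, *ozoku*).
The final sound of *akih* is /h/, which is a voiceless consonant, so the suffix is -o, giving *akiho*.
The final sound of *hahuj* is /j/, which is a voiced consonant, so the suffix is -ib, giving *hahujib*.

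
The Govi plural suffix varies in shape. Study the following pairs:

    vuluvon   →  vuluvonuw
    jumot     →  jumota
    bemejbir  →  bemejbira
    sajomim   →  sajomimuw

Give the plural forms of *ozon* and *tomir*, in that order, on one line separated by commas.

ozonuw, tomira

The suffix is conditioned by the final consonant: -uw when the stem ends in a nasal (*vuluvon*, *sajomim*); -a when the stem ends in a non-nasal consonant (*jumot*, *bemejbir*).
*ozon*: final consonant = /n/, a nasal → -uw → *ozonuw*.
Since the final consonant of *tomir* is /r/ (non-nasal), it takes -a, giving *tomira*.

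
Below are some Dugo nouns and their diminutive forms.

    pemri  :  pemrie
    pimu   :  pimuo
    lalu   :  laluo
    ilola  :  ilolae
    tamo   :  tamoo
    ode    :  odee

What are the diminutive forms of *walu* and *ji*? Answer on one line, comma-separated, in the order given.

waluo, jie

The suffix is conditioned by the last vowel: -o when the last vowel of the stem is a rounded vowel (*pimu*, *lalu*, *tamo*); -e when the last vowel of the stem is an unrounded vowel (*pemri*, *ilola*, *ode*).
*walu* — last vowel /u/ (a rounded vowel) → -o → *waluo*.
Since the last vowel of *ji* is /i/ (an unrounded vowel), it takes -e, giving *jie*.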